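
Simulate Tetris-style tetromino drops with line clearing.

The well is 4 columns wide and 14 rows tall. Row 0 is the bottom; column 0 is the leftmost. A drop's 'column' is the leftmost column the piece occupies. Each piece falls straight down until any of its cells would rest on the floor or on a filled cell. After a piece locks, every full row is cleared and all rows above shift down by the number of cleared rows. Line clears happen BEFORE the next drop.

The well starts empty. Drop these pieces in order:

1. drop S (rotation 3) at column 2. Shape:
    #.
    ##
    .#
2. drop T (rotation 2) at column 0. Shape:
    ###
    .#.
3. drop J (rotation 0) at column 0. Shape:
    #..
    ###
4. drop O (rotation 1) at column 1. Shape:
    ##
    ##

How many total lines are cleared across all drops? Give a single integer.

Answer: 0

Derivation:
Drop 1: S rot3 at col 2 lands with bottom-row=0; cleared 0 line(s) (total 0); column heights now [0 0 3 2], max=3
Drop 2: T rot2 at col 0 lands with bottom-row=2; cleared 0 line(s) (total 0); column heights now [4 4 4 2], max=4
Drop 3: J rot0 at col 0 lands with bottom-row=4; cleared 0 line(s) (total 0); column heights now [6 5 5 2], max=6
Drop 4: O rot1 at col 1 lands with bottom-row=5; cleared 0 line(s) (total 0); column heights now [6 7 7 2], max=7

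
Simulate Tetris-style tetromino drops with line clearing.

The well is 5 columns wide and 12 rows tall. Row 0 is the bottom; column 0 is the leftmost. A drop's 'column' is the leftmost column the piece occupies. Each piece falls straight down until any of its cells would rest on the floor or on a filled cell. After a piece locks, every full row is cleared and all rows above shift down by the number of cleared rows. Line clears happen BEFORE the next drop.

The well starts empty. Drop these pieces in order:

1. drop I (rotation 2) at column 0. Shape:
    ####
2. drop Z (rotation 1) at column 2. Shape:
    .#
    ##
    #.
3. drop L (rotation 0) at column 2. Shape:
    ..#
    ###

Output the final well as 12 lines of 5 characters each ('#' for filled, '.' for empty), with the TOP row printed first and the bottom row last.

Drop 1: I rot2 at col 0 lands with bottom-row=0; cleared 0 line(s) (total 0); column heights now [1 1 1 1 0], max=1
Drop 2: Z rot1 at col 2 lands with bottom-row=1; cleared 0 line(s) (total 0); column heights now [1 1 3 4 0], max=4
Drop 3: L rot0 at col 2 lands with bottom-row=4; cleared 0 line(s) (total 0); column heights now [1 1 5 5 6], max=6

Answer: .....
.....
.....
.....
.....
.....
....#
..###
...#.
..##.
..#..
####.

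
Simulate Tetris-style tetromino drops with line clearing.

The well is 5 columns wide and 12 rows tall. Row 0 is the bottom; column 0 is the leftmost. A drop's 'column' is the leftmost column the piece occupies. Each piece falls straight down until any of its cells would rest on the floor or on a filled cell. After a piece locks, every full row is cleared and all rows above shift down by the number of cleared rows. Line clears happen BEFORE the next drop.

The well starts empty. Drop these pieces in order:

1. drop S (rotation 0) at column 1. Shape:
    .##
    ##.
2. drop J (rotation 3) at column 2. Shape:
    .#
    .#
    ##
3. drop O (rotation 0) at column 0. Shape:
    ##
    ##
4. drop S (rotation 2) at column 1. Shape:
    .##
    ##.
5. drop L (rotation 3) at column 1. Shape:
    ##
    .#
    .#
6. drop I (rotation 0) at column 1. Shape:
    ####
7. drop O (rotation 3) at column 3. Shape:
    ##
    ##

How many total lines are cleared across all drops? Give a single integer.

Answer: 0

Derivation:
Drop 1: S rot0 at col 1 lands with bottom-row=0; cleared 0 line(s) (total 0); column heights now [0 1 2 2 0], max=2
Drop 2: J rot3 at col 2 lands with bottom-row=2; cleared 0 line(s) (total 0); column heights now [0 1 3 5 0], max=5
Drop 3: O rot0 at col 0 lands with bottom-row=1; cleared 0 line(s) (total 0); column heights now [3 3 3 5 0], max=5
Drop 4: S rot2 at col 1 lands with bottom-row=4; cleared 0 line(s) (total 0); column heights now [3 5 6 6 0], max=6
Drop 5: L rot3 at col 1 lands with bottom-row=6; cleared 0 line(s) (total 0); column heights now [3 9 9 6 0], max=9
Drop 6: I rot0 at col 1 lands with bottom-row=9; cleared 0 line(s) (total 0); column heights now [3 10 10 10 10], max=10
Drop 7: O rot3 at col 3 lands with bottom-row=10; cleared 0 line(s) (total 0); column heights now [3 10 10 12 12], max=12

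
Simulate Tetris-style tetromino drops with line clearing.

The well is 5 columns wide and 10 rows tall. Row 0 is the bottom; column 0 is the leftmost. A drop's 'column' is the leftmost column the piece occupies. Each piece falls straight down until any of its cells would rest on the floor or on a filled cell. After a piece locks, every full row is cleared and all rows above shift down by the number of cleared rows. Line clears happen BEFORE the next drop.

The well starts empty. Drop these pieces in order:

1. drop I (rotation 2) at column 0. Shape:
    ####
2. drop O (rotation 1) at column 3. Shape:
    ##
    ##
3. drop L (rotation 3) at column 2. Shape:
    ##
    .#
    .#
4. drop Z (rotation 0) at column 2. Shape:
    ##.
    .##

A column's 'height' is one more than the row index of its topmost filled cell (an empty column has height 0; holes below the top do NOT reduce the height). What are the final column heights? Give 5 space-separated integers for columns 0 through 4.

Answer: 1 1 8 8 7

Derivation:
Drop 1: I rot2 at col 0 lands with bottom-row=0; cleared 0 line(s) (total 0); column heights now [1 1 1 1 0], max=1
Drop 2: O rot1 at col 3 lands with bottom-row=1; cleared 0 line(s) (total 0); column heights now [1 1 1 3 3], max=3
Drop 3: L rot3 at col 2 lands with bottom-row=3; cleared 0 line(s) (total 0); column heights now [1 1 6 6 3], max=6
Drop 4: Z rot0 at col 2 lands with bottom-row=6; cleared 0 line(s) (total 0); column heights now [1 1 8 8 7], max=8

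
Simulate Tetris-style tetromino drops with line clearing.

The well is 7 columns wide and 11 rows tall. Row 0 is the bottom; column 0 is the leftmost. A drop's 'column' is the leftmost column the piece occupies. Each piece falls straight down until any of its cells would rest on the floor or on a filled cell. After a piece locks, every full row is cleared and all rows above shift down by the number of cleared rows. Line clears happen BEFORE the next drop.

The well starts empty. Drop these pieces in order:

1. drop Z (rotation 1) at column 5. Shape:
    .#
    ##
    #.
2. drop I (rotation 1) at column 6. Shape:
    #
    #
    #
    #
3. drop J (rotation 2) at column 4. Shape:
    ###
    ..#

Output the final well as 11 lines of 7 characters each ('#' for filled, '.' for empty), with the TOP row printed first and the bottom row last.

Answer: .......
.......
....###
......#
......#
......#
......#
......#
......#
.....##
.....#.

Derivation:
Drop 1: Z rot1 at col 5 lands with bottom-row=0; cleared 0 line(s) (total 0); column heights now [0 0 0 0 0 2 3], max=3
Drop 2: I rot1 at col 6 lands with bottom-row=3; cleared 0 line(s) (total 0); column heights now [0 0 0 0 0 2 7], max=7
Drop 3: J rot2 at col 4 lands with bottom-row=7; cleared 0 line(s) (total 0); column heights now [0 0 0 0 9 9 9], max=9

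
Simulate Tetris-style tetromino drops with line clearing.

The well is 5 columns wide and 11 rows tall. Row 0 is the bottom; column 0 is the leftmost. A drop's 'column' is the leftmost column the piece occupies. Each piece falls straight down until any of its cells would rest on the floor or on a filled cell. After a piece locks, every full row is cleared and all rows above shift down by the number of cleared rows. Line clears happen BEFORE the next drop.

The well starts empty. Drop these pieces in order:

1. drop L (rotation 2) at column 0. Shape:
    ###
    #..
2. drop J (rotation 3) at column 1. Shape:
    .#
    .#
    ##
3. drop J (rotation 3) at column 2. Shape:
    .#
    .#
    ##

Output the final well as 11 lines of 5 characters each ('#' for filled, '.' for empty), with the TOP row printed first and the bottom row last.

Drop 1: L rot2 at col 0 lands with bottom-row=0; cleared 0 line(s) (total 0); column heights now [2 2 2 0 0], max=2
Drop 2: J rot3 at col 1 lands with bottom-row=2; cleared 0 line(s) (total 0); column heights now [2 3 5 0 0], max=5
Drop 3: J rot3 at col 2 lands with bottom-row=5; cleared 0 line(s) (total 0); column heights now [2 3 6 8 0], max=8

Answer: .....
.....
.....
...#.
...#.
..##.
..#..
..#..
.##..
###..
#....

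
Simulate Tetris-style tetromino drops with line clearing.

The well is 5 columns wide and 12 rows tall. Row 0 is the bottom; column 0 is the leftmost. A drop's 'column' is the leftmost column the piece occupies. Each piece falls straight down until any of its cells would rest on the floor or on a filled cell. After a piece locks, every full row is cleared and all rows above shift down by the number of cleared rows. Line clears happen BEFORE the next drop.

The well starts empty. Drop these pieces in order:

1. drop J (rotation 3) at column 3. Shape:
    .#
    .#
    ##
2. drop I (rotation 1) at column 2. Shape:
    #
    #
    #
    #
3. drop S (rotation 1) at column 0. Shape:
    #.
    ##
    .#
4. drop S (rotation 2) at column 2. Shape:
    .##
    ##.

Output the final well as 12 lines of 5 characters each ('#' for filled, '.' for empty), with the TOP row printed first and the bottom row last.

Answer: .....
.....
.....
.....
.....
.....
...##
..##.
..#..
#.#.#
###.#
.####

Derivation:
Drop 1: J rot3 at col 3 lands with bottom-row=0; cleared 0 line(s) (total 0); column heights now [0 0 0 1 3], max=3
Drop 2: I rot1 at col 2 lands with bottom-row=0; cleared 0 line(s) (total 0); column heights now [0 0 4 1 3], max=4
Drop 3: S rot1 at col 0 lands with bottom-row=0; cleared 0 line(s) (total 0); column heights now [3 2 4 1 3], max=4
Drop 4: S rot2 at col 2 lands with bottom-row=4; cleared 0 line(s) (total 0); column heights now [3 2 5 6 6], max=6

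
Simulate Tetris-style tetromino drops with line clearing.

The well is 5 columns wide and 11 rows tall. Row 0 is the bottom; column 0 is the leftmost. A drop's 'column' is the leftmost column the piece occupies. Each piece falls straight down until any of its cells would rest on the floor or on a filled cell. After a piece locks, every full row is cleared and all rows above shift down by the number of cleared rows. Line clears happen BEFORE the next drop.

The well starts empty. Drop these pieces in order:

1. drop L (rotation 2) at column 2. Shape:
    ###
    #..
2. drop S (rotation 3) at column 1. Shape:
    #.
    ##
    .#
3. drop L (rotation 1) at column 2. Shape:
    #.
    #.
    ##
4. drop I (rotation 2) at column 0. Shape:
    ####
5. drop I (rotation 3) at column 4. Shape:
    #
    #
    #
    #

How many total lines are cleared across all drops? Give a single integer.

Drop 1: L rot2 at col 2 lands with bottom-row=0; cleared 0 line(s) (total 0); column heights now [0 0 2 2 2], max=2
Drop 2: S rot3 at col 1 lands with bottom-row=2; cleared 0 line(s) (total 0); column heights now [0 5 4 2 2], max=5
Drop 3: L rot1 at col 2 lands with bottom-row=4; cleared 0 line(s) (total 0); column heights now [0 5 7 5 2], max=7
Drop 4: I rot2 at col 0 lands with bottom-row=7; cleared 0 line(s) (total 0); column heights now [8 8 8 8 2], max=8
Drop 5: I rot3 at col 4 lands with bottom-row=2; cleared 0 line(s) (total 0); column heights now [8 8 8 8 6], max=8

Answer: 0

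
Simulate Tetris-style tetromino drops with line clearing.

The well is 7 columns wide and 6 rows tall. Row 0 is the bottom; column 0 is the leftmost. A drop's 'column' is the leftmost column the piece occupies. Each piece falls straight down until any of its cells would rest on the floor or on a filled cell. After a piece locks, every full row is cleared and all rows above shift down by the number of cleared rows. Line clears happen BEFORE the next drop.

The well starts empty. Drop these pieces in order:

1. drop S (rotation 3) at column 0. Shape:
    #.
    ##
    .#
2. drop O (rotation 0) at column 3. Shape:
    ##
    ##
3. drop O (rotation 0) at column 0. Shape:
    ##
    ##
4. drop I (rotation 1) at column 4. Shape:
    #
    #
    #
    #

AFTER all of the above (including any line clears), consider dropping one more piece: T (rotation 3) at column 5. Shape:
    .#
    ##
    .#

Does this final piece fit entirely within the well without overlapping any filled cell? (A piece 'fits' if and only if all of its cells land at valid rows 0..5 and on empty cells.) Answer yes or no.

Drop 1: S rot3 at col 0 lands with bottom-row=0; cleared 0 line(s) (total 0); column heights now [3 2 0 0 0 0 0], max=3
Drop 2: O rot0 at col 3 lands with bottom-row=0; cleared 0 line(s) (total 0); column heights now [3 2 0 2 2 0 0], max=3
Drop 3: O rot0 at col 0 lands with bottom-row=3; cleared 0 line(s) (total 0); column heights now [5 5 0 2 2 0 0], max=5
Drop 4: I rot1 at col 4 lands with bottom-row=2; cleared 0 line(s) (total 0); column heights now [5 5 0 2 6 0 0], max=6
Test piece T rot3 at col 5 (width 2): heights before test = [5 5 0 2 6 0 0]; fits = True

Answer: yes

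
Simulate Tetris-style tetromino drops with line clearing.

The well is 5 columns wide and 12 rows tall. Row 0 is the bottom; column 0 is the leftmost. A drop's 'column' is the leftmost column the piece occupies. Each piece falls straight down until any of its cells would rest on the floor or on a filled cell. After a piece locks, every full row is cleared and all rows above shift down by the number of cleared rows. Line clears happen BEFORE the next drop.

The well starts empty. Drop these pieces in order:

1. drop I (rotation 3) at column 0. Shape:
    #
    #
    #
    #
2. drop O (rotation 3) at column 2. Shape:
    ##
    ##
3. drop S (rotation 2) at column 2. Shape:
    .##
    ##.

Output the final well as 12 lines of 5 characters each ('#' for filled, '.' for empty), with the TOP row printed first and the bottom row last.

Answer: .....
.....
.....
.....
.....
.....
.....
.....
#..##
#.##.
#.##.
#.##.

Derivation:
Drop 1: I rot3 at col 0 lands with bottom-row=0; cleared 0 line(s) (total 0); column heights now [4 0 0 0 0], max=4
Drop 2: O rot3 at col 2 lands with bottom-row=0; cleared 0 line(s) (total 0); column heights now [4 0 2 2 0], max=4
Drop 3: S rot2 at col 2 lands with bottom-row=2; cleared 0 line(s) (total 0); column heights now [4 0 3 4 4], max=4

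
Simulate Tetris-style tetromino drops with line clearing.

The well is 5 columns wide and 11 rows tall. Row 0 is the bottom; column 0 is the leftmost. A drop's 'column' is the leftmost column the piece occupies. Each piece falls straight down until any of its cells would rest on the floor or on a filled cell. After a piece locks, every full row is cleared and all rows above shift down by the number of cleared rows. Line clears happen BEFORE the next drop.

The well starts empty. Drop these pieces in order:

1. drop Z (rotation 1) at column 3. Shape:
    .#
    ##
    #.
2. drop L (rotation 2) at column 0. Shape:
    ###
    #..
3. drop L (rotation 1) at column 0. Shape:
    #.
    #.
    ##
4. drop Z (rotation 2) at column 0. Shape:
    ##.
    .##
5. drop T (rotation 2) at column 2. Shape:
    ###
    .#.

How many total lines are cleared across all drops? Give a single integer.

Drop 1: Z rot1 at col 3 lands with bottom-row=0; cleared 0 line(s) (total 0); column heights now [0 0 0 2 3], max=3
Drop 2: L rot2 at col 0 lands with bottom-row=0; cleared 1 line(s) (total 1); column heights now [1 0 0 1 2], max=2
Drop 3: L rot1 at col 0 lands with bottom-row=1; cleared 0 line(s) (total 1); column heights now [4 2 0 1 2], max=4
Drop 4: Z rot2 at col 0 lands with bottom-row=3; cleared 0 line(s) (total 1); column heights now [5 5 4 1 2], max=5
Drop 5: T rot2 at col 2 lands with bottom-row=3; cleared 1 line(s) (total 2); column heights now [4 4 4 4 2], max=4

Answer: 2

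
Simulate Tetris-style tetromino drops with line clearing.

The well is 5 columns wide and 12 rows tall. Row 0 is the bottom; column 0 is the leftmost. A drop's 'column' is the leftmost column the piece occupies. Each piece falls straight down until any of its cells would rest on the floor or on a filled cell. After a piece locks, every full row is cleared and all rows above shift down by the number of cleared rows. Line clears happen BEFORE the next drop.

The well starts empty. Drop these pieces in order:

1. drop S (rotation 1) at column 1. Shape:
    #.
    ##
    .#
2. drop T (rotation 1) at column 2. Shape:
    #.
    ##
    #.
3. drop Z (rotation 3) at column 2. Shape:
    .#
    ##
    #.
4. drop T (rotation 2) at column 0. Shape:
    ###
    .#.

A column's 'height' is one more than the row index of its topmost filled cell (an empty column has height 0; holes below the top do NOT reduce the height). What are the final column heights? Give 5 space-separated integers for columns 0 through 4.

Drop 1: S rot1 at col 1 lands with bottom-row=0; cleared 0 line(s) (total 0); column heights now [0 3 2 0 0], max=3
Drop 2: T rot1 at col 2 lands with bottom-row=2; cleared 0 line(s) (total 0); column heights now [0 3 5 4 0], max=5
Drop 3: Z rot3 at col 2 lands with bottom-row=5; cleared 0 line(s) (total 0); column heights now [0 3 7 8 0], max=8
Drop 4: T rot2 at col 0 lands with bottom-row=6; cleared 0 line(s) (total 0); column heights now [8 8 8 8 0], max=8

Answer: 8 8 8 8 0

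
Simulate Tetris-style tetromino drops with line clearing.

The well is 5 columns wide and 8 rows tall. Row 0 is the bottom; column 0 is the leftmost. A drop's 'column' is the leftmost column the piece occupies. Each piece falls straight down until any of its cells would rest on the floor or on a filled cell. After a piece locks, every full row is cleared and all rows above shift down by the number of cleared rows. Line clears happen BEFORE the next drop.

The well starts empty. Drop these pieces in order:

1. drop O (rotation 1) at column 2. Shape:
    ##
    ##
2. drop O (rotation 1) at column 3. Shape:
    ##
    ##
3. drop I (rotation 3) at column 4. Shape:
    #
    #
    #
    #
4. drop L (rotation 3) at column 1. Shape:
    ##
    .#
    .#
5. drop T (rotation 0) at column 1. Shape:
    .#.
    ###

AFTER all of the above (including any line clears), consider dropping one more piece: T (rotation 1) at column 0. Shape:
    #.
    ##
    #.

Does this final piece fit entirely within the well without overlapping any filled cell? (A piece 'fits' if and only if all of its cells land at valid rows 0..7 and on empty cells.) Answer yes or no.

Drop 1: O rot1 at col 2 lands with bottom-row=0; cleared 0 line(s) (total 0); column heights now [0 0 2 2 0], max=2
Drop 2: O rot1 at col 3 lands with bottom-row=2; cleared 0 line(s) (total 0); column heights now [0 0 2 4 4], max=4
Drop 3: I rot3 at col 4 lands with bottom-row=4; cleared 0 line(s) (total 0); column heights now [0 0 2 4 8], max=8
Drop 4: L rot3 at col 1 lands with bottom-row=2; cleared 0 line(s) (total 0); column heights now [0 5 5 4 8], max=8
Drop 5: T rot0 at col 1 lands with bottom-row=5; cleared 0 line(s) (total 0); column heights now [0 6 7 6 8], max=8
Test piece T rot1 at col 0 (width 2): heights before test = [0 6 7 6 8]; fits = True

Answer: yes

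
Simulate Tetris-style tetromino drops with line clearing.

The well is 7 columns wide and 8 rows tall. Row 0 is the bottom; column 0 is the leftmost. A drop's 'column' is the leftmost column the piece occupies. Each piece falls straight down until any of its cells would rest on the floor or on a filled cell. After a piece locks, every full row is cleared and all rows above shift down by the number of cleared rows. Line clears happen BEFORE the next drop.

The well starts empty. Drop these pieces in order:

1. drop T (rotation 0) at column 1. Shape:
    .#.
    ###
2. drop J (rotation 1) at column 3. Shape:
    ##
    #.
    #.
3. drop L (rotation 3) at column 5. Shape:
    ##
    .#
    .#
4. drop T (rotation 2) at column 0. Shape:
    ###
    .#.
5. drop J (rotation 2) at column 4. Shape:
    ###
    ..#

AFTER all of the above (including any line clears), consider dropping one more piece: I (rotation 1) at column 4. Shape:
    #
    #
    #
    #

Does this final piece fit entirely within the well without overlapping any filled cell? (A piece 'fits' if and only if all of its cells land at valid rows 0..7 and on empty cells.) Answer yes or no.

Answer: no

Derivation:
Drop 1: T rot0 at col 1 lands with bottom-row=0; cleared 0 line(s) (total 0); column heights now [0 1 2 1 0 0 0], max=2
Drop 2: J rot1 at col 3 lands with bottom-row=1; cleared 0 line(s) (total 0); column heights now [0 1 2 4 4 0 0], max=4
Drop 3: L rot3 at col 5 lands with bottom-row=0; cleared 0 line(s) (total 0); column heights now [0 1 2 4 4 3 3], max=4
Drop 4: T rot2 at col 0 lands with bottom-row=1; cleared 0 line(s) (total 0); column heights now [3 3 3 4 4 3 3], max=4
Drop 5: J rot2 at col 4 lands with bottom-row=3; cleared 0 line(s) (total 0); column heights now [3 3 3 4 5 5 5], max=5
Test piece I rot1 at col 4 (width 1): heights before test = [3 3 3 4 5 5 5]; fits = False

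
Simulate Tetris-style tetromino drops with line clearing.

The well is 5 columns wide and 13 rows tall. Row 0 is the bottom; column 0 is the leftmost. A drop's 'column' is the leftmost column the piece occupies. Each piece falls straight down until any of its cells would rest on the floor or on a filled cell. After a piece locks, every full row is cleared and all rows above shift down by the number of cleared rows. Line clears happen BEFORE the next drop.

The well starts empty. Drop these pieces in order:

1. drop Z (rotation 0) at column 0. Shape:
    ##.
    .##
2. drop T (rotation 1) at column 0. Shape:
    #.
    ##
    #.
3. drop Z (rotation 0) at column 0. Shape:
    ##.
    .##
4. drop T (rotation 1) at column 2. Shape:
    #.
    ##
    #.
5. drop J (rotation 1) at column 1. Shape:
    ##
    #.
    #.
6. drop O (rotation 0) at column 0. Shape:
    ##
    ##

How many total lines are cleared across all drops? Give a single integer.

Drop 1: Z rot0 at col 0 lands with bottom-row=0; cleared 0 line(s) (total 0); column heights now [2 2 1 0 0], max=2
Drop 2: T rot1 at col 0 lands with bottom-row=2; cleared 0 line(s) (total 0); column heights now [5 4 1 0 0], max=5
Drop 3: Z rot0 at col 0 lands with bottom-row=4; cleared 0 line(s) (total 0); column heights now [6 6 5 0 0], max=6
Drop 4: T rot1 at col 2 lands with bottom-row=5; cleared 0 line(s) (total 0); column heights now [6 6 8 7 0], max=8
Drop 5: J rot1 at col 1 lands with bottom-row=6; cleared 0 line(s) (total 0); column heights now [6 9 9 7 0], max=9
Drop 6: O rot0 at col 0 lands with bottom-row=9; cleared 0 line(s) (total 0); column heights now [11 11 9 7 0], max=11

Answer: 0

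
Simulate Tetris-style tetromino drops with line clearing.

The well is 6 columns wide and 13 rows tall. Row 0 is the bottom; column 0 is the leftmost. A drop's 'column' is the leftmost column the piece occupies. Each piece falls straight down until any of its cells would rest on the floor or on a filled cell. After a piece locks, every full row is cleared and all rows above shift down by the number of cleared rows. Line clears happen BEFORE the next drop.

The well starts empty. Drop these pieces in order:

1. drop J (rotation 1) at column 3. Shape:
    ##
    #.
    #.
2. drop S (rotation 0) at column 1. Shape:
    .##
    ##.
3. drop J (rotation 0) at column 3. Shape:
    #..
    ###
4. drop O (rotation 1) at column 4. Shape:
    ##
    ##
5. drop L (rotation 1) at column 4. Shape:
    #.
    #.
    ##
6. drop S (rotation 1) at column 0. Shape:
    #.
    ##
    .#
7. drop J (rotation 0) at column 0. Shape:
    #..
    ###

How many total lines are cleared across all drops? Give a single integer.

Answer: 0

Derivation:
Drop 1: J rot1 at col 3 lands with bottom-row=0; cleared 0 line(s) (total 0); column heights now [0 0 0 3 3 0], max=3
Drop 2: S rot0 at col 1 lands with bottom-row=2; cleared 0 line(s) (total 0); column heights now [0 3 4 4 3 0], max=4
Drop 3: J rot0 at col 3 lands with bottom-row=4; cleared 0 line(s) (total 0); column heights now [0 3 4 6 5 5], max=6
Drop 4: O rot1 at col 4 lands with bottom-row=5; cleared 0 line(s) (total 0); column heights now [0 3 4 6 7 7], max=7
Drop 5: L rot1 at col 4 lands with bottom-row=7; cleared 0 line(s) (total 0); column heights now [0 3 4 6 10 8], max=10
Drop 6: S rot1 at col 0 lands with bottom-row=3; cleared 0 line(s) (total 0); column heights now [6 5 4 6 10 8], max=10
Drop 7: J rot0 at col 0 lands with bottom-row=6; cleared 0 line(s) (total 0); column heights now [8 7 7 6 10 8], max=10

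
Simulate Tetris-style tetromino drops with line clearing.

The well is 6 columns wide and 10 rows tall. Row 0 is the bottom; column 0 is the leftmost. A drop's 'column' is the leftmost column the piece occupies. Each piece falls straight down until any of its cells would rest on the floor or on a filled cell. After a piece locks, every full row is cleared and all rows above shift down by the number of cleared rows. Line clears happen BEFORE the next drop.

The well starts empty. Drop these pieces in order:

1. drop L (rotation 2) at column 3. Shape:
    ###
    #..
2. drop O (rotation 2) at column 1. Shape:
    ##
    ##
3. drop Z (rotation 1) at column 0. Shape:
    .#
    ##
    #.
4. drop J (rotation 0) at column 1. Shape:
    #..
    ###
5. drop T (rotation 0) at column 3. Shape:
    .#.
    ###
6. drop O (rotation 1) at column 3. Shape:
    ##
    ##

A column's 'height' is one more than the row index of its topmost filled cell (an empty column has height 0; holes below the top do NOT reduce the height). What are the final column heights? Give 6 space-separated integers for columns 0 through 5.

Drop 1: L rot2 at col 3 lands with bottom-row=0; cleared 0 line(s) (total 0); column heights now [0 0 0 2 2 2], max=2
Drop 2: O rot2 at col 1 lands with bottom-row=0; cleared 0 line(s) (total 0); column heights now [0 2 2 2 2 2], max=2
Drop 3: Z rot1 at col 0 lands with bottom-row=1; cleared 1 line(s) (total 1); column heights now [2 3 1 1 0 0], max=3
Drop 4: J rot0 at col 1 lands with bottom-row=3; cleared 0 line(s) (total 1); column heights now [2 5 4 4 0 0], max=5
Drop 5: T rot0 at col 3 lands with bottom-row=4; cleared 0 line(s) (total 1); column heights now [2 5 4 5 6 5], max=6
Drop 6: O rot1 at col 3 lands with bottom-row=6; cleared 0 line(s) (total 1); column heights now [2 5 4 8 8 5], max=8

Answer: 2 5 4 8 8 5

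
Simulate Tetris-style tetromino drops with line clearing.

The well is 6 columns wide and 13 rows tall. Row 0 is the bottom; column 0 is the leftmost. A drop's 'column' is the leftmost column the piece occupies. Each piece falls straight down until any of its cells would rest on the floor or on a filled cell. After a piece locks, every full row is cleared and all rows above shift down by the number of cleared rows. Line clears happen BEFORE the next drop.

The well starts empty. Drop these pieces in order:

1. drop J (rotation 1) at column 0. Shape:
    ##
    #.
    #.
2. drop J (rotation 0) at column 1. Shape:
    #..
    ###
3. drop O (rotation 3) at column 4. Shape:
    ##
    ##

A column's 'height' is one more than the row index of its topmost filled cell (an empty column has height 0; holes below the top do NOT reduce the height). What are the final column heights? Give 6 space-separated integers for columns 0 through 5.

Answer: 3 5 4 4 2 2

Derivation:
Drop 1: J rot1 at col 0 lands with bottom-row=0; cleared 0 line(s) (total 0); column heights now [3 3 0 0 0 0], max=3
Drop 2: J rot0 at col 1 lands with bottom-row=3; cleared 0 line(s) (total 0); column heights now [3 5 4 4 0 0], max=5
Drop 3: O rot3 at col 4 lands with bottom-row=0; cleared 0 line(s) (total 0); column heights now [3 5 4 4 2 2], max=5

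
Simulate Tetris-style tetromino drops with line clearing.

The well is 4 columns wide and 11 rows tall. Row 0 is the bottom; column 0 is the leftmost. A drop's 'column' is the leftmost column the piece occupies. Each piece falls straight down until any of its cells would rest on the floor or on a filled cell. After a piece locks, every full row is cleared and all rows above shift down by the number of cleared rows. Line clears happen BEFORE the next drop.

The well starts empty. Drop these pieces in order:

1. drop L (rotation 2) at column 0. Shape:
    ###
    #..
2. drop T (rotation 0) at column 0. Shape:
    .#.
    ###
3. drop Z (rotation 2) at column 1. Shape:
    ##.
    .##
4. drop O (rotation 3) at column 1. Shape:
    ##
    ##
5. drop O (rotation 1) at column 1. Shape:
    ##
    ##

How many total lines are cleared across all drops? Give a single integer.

Drop 1: L rot2 at col 0 lands with bottom-row=0; cleared 0 line(s) (total 0); column heights now [2 2 2 0], max=2
Drop 2: T rot0 at col 0 lands with bottom-row=2; cleared 0 line(s) (total 0); column heights now [3 4 3 0], max=4
Drop 3: Z rot2 at col 1 lands with bottom-row=3; cleared 0 line(s) (total 0); column heights now [3 5 5 4], max=5
Drop 4: O rot3 at col 1 lands with bottom-row=5; cleared 0 line(s) (total 0); column heights now [3 7 7 4], max=7
Drop 5: O rot1 at col 1 lands with bottom-row=7; cleared 0 line(s) (total 0); column heights now [3 9 9 4], max=9

Answer: 0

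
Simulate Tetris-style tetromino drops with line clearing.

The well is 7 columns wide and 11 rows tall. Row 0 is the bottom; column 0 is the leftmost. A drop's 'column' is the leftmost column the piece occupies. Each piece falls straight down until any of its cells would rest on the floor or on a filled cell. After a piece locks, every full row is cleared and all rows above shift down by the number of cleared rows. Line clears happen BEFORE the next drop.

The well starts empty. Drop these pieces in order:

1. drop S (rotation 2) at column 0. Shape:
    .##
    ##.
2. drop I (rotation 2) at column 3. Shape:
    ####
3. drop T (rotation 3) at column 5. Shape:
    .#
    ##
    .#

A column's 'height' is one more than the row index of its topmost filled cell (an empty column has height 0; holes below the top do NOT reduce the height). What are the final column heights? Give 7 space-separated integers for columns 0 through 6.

Drop 1: S rot2 at col 0 lands with bottom-row=0; cleared 0 line(s) (total 0); column heights now [1 2 2 0 0 0 0], max=2
Drop 2: I rot2 at col 3 lands with bottom-row=0; cleared 0 line(s) (total 0); column heights now [1 2 2 1 1 1 1], max=2
Drop 3: T rot3 at col 5 lands with bottom-row=1; cleared 0 line(s) (total 0); column heights now [1 2 2 1 1 3 4], max=4

Answer: 1 2 2 1 1 3 4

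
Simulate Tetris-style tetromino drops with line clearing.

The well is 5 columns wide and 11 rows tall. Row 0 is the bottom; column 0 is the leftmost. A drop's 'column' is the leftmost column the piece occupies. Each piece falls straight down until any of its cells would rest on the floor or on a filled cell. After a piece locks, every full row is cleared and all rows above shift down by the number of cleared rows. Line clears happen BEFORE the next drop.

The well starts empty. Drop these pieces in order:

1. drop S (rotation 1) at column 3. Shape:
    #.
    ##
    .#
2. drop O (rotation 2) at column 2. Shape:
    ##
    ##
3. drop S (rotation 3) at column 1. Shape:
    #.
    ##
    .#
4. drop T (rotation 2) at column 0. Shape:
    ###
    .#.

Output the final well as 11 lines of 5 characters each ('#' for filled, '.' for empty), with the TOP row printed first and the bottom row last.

Drop 1: S rot1 at col 3 lands with bottom-row=0; cleared 0 line(s) (total 0); column heights now [0 0 0 3 2], max=3
Drop 2: O rot2 at col 2 lands with bottom-row=3; cleared 0 line(s) (total 0); column heights now [0 0 5 5 2], max=5
Drop 3: S rot3 at col 1 lands with bottom-row=5; cleared 0 line(s) (total 0); column heights now [0 8 7 5 2], max=8
Drop 4: T rot2 at col 0 lands with bottom-row=8; cleared 0 line(s) (total 0); column heights now [10 10 10 5 2], max=10

Answer: .....
###..
.#...
.#...
.##..
..#..
..##.
..##.
...#.
...##
....#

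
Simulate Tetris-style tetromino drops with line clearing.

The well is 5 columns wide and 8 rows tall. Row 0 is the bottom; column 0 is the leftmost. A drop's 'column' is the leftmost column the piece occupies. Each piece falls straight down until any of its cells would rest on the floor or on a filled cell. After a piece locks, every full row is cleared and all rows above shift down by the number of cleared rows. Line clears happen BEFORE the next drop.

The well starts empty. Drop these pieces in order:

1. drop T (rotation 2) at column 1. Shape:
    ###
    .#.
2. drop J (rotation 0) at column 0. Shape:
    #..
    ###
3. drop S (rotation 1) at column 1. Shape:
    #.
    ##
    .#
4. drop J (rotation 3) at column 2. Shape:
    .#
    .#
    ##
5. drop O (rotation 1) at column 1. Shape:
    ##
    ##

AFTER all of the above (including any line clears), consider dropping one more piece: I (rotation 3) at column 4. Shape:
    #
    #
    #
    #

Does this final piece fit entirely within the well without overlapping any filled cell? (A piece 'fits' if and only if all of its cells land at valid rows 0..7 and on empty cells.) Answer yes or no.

Answer: yes

Derivation:
Drop 1: T rot2 at col 1 lands with bottom-row=0; cleared 0 line(s) (total 0); column heights now [0 2 2 2 0], max=2
Drop 2: J rot0 at col 0 lands with bottom-row=2; cleared 0 line(s) (total 0); column heights now [4 3 3 2 0], max=4
Drop 3: S rot1 at col 1 lands with bottom-row=3; cleared 0 line(s) (total 0); column heights now [4 6 5 2 0], max=6
Drop 4: J rot3 at col 2 lands with bottom-row=5; cleared 0 line(s) (total 0); column heights now [4 6 6 8 0], max=8
Drop 5: O rot1 at col 1 lands with bottom-row=6; cleared 0 line(s) (total 0); column heights now [4 8 8 8 0], max=8
Test piece I rot3 at col 4 (width 1): heights before test = [4 8 8 8 0]; fits = True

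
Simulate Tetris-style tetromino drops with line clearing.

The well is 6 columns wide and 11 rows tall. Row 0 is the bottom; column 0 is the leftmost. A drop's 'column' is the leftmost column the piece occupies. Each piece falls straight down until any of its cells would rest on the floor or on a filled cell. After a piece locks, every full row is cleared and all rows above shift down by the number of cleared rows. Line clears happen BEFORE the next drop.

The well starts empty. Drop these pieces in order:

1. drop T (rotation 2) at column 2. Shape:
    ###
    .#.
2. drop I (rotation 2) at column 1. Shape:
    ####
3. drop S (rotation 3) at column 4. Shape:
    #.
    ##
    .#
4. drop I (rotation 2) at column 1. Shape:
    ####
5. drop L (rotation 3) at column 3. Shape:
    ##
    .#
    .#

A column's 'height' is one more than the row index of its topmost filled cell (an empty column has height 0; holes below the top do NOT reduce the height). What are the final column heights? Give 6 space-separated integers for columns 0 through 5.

Answer: 0 6 6 9 9 4

Derivation:
Drop 1: T rot2 at col 2 lands with bottom-row=0; cleared 0 line(s) (total 0); column heights now [0 0 2 2 2 0], max=2
Drop 2: I rot2 at col 1 lands with bottom-row=2; cleared 0 line(s) (total 0); column heights now [0 3 3 3 3 0], max=3
Drop 3: S rot3 at col 4 lands with bottom-row=2; cleared 0 line(s) (total 0); column heights now [0 3 3 3 5 4], max=5
Drop 4: I rot2 at col 1 lands with bottom-row=5; cleared 0 line(s) (total 0); column heights now [0 6 6 6 6 4], max=6
Drop 5: L rot3 at col 3 lands with bottom-row=6; cleared 0 line(s) (total 0); column heights now [0 6 6 9 9 4], max=9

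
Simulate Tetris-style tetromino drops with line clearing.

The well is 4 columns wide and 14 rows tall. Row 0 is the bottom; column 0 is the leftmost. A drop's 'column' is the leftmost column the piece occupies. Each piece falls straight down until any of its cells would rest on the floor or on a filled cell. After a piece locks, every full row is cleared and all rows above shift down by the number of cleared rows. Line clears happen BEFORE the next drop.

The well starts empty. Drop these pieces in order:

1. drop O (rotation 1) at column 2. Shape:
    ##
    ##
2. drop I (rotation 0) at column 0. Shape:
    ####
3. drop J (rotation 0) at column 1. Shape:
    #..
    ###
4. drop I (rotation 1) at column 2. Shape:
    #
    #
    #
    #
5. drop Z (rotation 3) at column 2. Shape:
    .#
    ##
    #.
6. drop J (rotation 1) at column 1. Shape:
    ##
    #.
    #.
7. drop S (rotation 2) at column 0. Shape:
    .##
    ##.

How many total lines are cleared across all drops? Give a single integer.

Answer: 1

Derivation:
Drop 1: O rot1 at col 2 lands with bottom-row=0; cleared 0 line(s) (total 0); column heights now [0 0 2 2], max=2
Drop 2: I rot0 at col 0 lands with bottom-row=2; cleared 1 line(s) (total 1); column heights now [0 0 2 2], max=2
Drop 3: J rot0 at col 1 lands with bottom-row=2; cleared 0 line(s) (total 1); column heights now [0 4 3 3], max=4
Drop 4: I rot1 at col 2 lands with bottom-row=3; cleared 0 line(s) (total 1); column heights now [0 4 7 3], max=7
Drop 5: Z rot3 at col 2 lands with bottom-row=7; cleared 0 line(s) (total 1); column heights now [0 4 9 10], max=10
Drop 6: J rot1 at col 1 lands with bottom-row=7; cleared 0 line(s) (total 1); column heights now [0 10 10 10], max=10
Drop 7: S rot2 at col 0 lands with bottom-row=10; cleared 0 line(s) (total 1); column heights now [11 12 12 10], max=12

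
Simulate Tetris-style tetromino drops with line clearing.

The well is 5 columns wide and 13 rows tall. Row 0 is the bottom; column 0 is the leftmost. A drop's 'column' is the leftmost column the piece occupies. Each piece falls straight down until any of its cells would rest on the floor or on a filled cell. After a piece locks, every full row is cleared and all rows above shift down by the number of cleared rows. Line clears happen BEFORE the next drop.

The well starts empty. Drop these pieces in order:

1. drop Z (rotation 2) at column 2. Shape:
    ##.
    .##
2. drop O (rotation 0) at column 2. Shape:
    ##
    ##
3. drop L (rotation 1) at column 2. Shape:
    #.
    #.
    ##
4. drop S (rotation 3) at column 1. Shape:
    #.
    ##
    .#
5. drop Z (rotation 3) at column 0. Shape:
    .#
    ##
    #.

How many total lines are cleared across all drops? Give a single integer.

Drop 1: Z rot2 at col 2 lands with bottom-row=0; cleared 0 line(s) (total 0); column heights now [0 0 2 2 1], max=2
Drop 2: O rot0 at col 2 lands with bottom-row=2; cleared 0 line(s) (total 0); column heights now [0 0 4 4 1], max=4
Drop 3: L rot1 at col 2 lands with bottom-row=4; cleared 0 line(s) (total 0); column heights now [0 0 7 5 1], max=7
Drop 4: S rot3 at col 1 lands with bottom-row=7; cleared 0 line(s) (total 0); column heights now [0 10 9 5 1], max=10
Drop 5: Z rot3 at col 0 lands with bottom-row=9; cleared 0 line(s) (total 0); column heights now [11 12 9 5 1], max=12

Answer: 0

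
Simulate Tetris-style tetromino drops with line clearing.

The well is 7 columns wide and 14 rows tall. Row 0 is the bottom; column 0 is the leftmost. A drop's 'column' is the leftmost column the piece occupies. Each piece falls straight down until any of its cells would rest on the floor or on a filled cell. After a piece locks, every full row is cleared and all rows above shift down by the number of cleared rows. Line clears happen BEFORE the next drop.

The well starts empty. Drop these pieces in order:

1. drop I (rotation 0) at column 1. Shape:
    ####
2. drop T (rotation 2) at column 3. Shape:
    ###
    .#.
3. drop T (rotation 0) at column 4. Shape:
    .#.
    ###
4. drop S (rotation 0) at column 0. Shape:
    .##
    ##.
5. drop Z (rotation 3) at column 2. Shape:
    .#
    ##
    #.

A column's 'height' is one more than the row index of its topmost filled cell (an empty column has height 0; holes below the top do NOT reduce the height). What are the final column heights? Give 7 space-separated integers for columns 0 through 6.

Answer: 2 3 5 6 4 5 4

Derivation:
Drop 1: I rot0 at col 1 lands with bottom-row=0; cleared 0 line(s) (total 0); column heights now [0 1 1 1 1 0 0], max=1
Drop 2: T rot2 at col 3 lands with bottom-row=1; cleared 0 line(s) (total 0); column heights now [0 1 1 3 3 3 0], max=3
Drop 3: T rot0 at col 4 lands with bottom-row=3; cleared 0 line(s) (total 0); column heights now [0 1 1 3 4 5 4], max=5
Drop 4: S rot0 at col 0 lands with bottom-row=1; cleared 0 line(s) (total 0); column heights now [2 3 3 3 4 5 4], max=5
Drop 5: Z rot3 at col 2 lands with bottom-row=3; cleared 0 line(s) (total 0); column heights now [2 3 5 6 4 5 4], max=6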